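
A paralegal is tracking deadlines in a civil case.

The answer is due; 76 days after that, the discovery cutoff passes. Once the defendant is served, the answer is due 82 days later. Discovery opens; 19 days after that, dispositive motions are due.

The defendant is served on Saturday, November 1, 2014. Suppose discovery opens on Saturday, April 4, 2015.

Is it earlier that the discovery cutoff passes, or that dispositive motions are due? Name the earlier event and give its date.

The defendant is served: Nov 1, 2014.
The answer is due: Nov 1, 2014 + 82 days = Jan 22, 2015.
The discovery cutoff passes: Jan 22, 2015 + 76 days = Apr 8, 2015.
Discovery opens: Apr 4, 2015.
Dispositive motions are due: Apr 4, 2015 + 19 days = Apr 23, 2015.
Comparing: the discovery cutoff passes on Apr 8, 2015 vs dispositive motions are due on Apr 23, 2015. Earlier: the discovery cutoff passes.

The discovery cutoff passes — Wednesday, April 8, 2015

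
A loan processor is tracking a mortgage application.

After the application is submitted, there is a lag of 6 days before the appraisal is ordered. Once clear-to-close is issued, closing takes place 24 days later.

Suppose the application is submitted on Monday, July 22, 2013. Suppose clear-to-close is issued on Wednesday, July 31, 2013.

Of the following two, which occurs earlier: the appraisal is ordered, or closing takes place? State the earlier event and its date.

The application is submitted: Jul 22, 2013.
The appraisal is ordered: Jul 22, 2013 + 6 days = Jul 28, 2013.
Clear-to-close is issued: Jul 31, 2013.
Closing takes place: Jul 31, 2013 + 24 days = Aug 24, 2013.
Comparing: the appraisal is ordered on Jul 28, 2013 vs closing takes place on Aug 24, 2013. Earlier: the appraisal is ordered.

The appraisal is ordered — Sunday, July 28, 2013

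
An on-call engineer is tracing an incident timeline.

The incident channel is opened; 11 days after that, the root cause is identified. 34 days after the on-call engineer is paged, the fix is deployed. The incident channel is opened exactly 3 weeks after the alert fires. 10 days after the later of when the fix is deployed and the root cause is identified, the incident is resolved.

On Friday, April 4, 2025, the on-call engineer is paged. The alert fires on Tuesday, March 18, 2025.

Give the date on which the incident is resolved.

Sunday, May 18, 2025

The on-call engineer is paged: Apr 4, 2025.
The fix is deployed: Apr 4, 2025 + 34 days = May 8, 2025.
The alert fires: Mar 18, 2025.
The incident channel is opened: Mar 18, 2025 + 3 weeks = Apr 8, 2025.
The root cause is identified: Apr 8, 2025 + 11 days = Apr 19, 2025.
Both prerequisites met — the fix is deployed (May 8, 2025), the root cause is identified (Apr 19, 2025); the later is May 8, 2025.
The incident is resolved: May 8, 2025 + 10 days = May 18, 2025.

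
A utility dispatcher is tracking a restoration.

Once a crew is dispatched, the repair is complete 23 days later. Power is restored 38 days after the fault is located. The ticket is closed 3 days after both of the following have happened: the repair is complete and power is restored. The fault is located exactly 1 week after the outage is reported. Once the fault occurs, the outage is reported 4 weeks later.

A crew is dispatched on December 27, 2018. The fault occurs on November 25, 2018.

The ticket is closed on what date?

A crew is dispatched: Dec 27, 2018.
The repair is complete: Dec 27, 2018 + 23 days = Jan 19, 2019.
The fault occurs: Nov 25, 2018.
The outage is reported: Nov 25, 2018 + 4 weeks = Dec 23, 2018.
The fault is located: Dec 23, 2018 + 1 week = Dec 30, 2018.
Power is restored: Dec 30, 2018 + 38 days = Feb 6, 2019.
Both prerequisites met — the repair is complete (Jan 19, 2019), power is restored (Feb 6, 2019); the later is Feb 6, 2019.
The ticket is closed: Feb 6, 2019 + 3 days = Feb 9, 2019.

February 9, 2019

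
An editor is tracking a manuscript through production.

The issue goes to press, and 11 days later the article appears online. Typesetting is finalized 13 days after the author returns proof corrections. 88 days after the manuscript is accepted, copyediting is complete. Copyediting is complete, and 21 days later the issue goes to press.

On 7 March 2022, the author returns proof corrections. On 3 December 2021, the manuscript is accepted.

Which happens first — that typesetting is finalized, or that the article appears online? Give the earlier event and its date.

The author returns proof corrections: Mar 7, 2022.
Typesetting is finalized: Mar 7, 2022 + 13 days = Mar 20, 2022.
The manuscript is accepted: Dec 3, 2021.
Copyediting is complete: Dec 3, 2021 + 88 days = Mar 1, 2022.
The issue goes to press: Mar 1, 2022 + 21 days = Mar 22, 2022.
The article appears online: Mar 22, 2022 + 11 days = Apr 2, 2022.
Comparing: typesetting is finalized on Mar 20, 2022 vs the article appears online on Apr 2, 2022. Earlier: typesetting is finalized.

Typesetting is finalized — 20 March 2022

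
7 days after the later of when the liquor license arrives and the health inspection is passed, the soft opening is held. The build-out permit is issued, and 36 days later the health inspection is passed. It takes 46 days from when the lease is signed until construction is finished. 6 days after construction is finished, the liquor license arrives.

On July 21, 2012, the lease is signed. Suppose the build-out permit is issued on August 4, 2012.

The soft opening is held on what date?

The lease is signed: Jul 21, 2012.
Construction is finished: Jul 21, 2012 + 46 days = Sep 5, 2012.
The liquor license arrives: Sep 5, 2012 + 6 days = Sep 11, 2012.
The build-out permit is issued: Aug 4, 2012.
The health inspection is passed: Aug 4, 2012 + 36 days = Sep 9, 2012.
Both prerequisites met — the liquor license arrives (Sep 11, 2012), the health inspection is passed (Sep 9, 2012); the later is Sep 11, 2012.
The soft opening is held: Sep 11, 2012 + 7 days = Sep 18, 2012.

September 18, 2012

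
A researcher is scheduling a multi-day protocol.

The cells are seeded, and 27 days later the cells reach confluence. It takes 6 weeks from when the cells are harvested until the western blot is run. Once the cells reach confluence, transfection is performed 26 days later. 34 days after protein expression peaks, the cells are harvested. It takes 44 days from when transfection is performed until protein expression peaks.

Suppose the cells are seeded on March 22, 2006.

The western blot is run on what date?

September 11, 2006

The cells are seeded: Mar 22, 2006.
The cells reach confluence: Mar 22, 2006 + 27 days = Apr 18, 2006.
Transfection is performed: Apr 18, 2006 + 26 days = May 14, 2006.
Protein expression peaks: May 14, 2006 + 44 days = Jun 27, 2006.
The cells are harvested: Jun 27, 2006 + 34 days = Jul 31, 2006.
The western blot is run: Jul 31, 2006 + 6 weeks = Sep 11, 2006.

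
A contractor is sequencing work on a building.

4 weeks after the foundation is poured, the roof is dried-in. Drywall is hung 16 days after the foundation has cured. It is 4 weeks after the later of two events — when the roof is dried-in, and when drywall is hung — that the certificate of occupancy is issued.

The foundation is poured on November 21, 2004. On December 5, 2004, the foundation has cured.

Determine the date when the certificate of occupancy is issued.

January 18, 2005

The foundation is poured: Nov 21, 2004.
The roof is dried-in: Nov 21, 2004 + 4 weeks = Dec 19, 2004.
The foundation has cured: Dec 5, 2004.
Drywall is hung: Dec 5, 2004 + 16 days = Dec 21, 2004.
Both prerequisites met — the roof is dried-in (Dec 19, 2004), drywall is hung (Dec 21, 2004); the later is Dec 21, 2004.
The certificate of occupancy is issued: Dec 21, 2004 + 4 weeks = Jan 18, 2005.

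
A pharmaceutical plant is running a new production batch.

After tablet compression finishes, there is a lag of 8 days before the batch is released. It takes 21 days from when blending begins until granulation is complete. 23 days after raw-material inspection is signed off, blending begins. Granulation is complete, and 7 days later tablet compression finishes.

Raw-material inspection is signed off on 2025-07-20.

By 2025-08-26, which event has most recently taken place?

Raw-material inspection is signed off: Jul 20, 2025.
Blending begins: Jul 20, 2025 + 23 days = Aug 12, 2025.
Granulation is complete: Aug 12, 2025 + 21 days = Sep 2, 2025.
Tablet compression finishes: Sep 2, 2025 + 7 days = Sep 9, 2025.
The batch is released: Sep 9, 2025 + 8 days = Sep 17, 2025.
Aug 26, 2025 falls between when blending begins (Aug 12, 2025) and when granulation is complete (Sep 2, 2025).

Blending begins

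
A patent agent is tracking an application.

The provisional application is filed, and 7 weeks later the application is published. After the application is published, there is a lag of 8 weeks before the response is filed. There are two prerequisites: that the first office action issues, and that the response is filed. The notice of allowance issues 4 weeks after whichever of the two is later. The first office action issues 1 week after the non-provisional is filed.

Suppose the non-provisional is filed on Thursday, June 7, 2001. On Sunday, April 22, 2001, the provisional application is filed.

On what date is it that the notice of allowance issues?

The non-provisional is filed: Jun 7, 2001.
The first office action issues: Jun 7, 2001 + 1 week = Jun 14, 2001.
The provisional application is filed: Apr 22, 2001.
The application is published: Apr 22, 2001 + 7 weeks = Jun 10, 2001.
The response is filed: Jun 10, 2001 + 8 weeks = Aug 5, 2001.
Both prerequisites met — the first office action issues (Jun 14, 2001), the response is filed (Aug 5, 2001); the later is Aug 5, 2001.
The notice of allowance issues: Aug 5, 2001 + 4 weeks = Sep 2, 2001.

Sunday, September 2, 2001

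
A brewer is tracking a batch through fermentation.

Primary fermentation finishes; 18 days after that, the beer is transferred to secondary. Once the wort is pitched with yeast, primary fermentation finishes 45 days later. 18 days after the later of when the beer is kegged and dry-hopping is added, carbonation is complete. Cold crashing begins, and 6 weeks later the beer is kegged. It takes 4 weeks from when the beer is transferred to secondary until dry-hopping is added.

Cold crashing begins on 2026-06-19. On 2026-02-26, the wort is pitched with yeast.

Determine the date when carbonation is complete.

2026-08-18

Cold crashing begins: Jun 19, 2026.
The beer is kegged: Jun 19, 2026 + 6 weeks = Jul 31, 2026.
The wort is pitched with yeast: Feb 26, 2026.
Primary fermentation finishes: Feb 26, 2026 + 45 days = Apr 12, 2026.
The beer is transferred to secondary: Apr 12, 2026 + 18 days = Apr 30, 2026.
Dry-hopping is added: Apr 30, 2026 + 4 weeks = May 28, 2026.
Both prerequisites met — the beer is kegged (Jul 31, 2026), dry-hopping is added (May 28, 2026); the later is Jul 31, 2026.
Carbonation is complete: Jul 31, 2026 + 18 days = Aug 18, 2026.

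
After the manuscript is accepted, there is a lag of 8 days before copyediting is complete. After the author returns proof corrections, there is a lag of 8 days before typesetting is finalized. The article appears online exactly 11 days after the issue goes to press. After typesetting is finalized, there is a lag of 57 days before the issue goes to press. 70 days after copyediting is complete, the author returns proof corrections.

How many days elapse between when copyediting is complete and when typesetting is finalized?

Causal path: copyediting is complete → the author returns proof corrections → typesetting is finalized.
Total delay along the path: 70 + 8 = 78 days.

78 days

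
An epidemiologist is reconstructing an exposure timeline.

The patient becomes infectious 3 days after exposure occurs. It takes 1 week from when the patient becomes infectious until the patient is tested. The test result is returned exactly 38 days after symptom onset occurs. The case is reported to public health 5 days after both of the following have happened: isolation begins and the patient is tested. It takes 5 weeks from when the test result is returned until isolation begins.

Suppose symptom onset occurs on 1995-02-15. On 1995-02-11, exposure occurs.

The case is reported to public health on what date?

Symptom onset occurs: Feb 15, 1995.
The test result is returned: Feb 15, 1995 + 38 days = Mar 25, 1995.
Isolation begins: Mar 25, 1995 + 5 weeks = Apr 29, 1995.
Exposure occurs: Feb 11, 1995.
The patient becomes infectious: Feb 11, 1995 + 3 days = Feb 14, 1995.
The patient is tested: Feb 14, 1995 + 1 week = Feb 21, 1995.
Both prerequisites met — isolation begins (Apr 29, 1995), the patient is tested (Feb 21, 1995); the later is Apr 29, 1995.
The case is reported to public health: Apr 29, 1995 + 5 days = May 4, 1995.

1995-05-04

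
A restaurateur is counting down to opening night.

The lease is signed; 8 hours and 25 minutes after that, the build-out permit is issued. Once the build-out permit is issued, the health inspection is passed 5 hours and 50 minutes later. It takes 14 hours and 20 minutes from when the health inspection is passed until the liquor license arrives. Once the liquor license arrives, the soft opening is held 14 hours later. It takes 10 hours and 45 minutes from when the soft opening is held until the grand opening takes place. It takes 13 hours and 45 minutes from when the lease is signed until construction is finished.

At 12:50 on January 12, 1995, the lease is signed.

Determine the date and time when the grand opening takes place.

The lease is signed: 12:50 Jan 12, 1995.
The build-out permit is issued: 12:50 Jan 12, 1995 + 8h25m = 21:15 Jan 12, 1995.
The health inspection is passed: 21:15 Jan 12, 1995 + 5h50m = 03:05 Jan 13, 1995.
The liquor license arrives: 03:05 Jan 13, 1995 + 14h20m = 17:25 Jan 13, 1995.
The soft opening is held: 17:25 Jan 13, 1995 + 14h = 07:25 Jan 14, 1995.
The grand opening takes place: 07:25 Jan 14, 1995 + 10h45m = 18:10 Jan 14, 1995.

18:10 on January 14, 1995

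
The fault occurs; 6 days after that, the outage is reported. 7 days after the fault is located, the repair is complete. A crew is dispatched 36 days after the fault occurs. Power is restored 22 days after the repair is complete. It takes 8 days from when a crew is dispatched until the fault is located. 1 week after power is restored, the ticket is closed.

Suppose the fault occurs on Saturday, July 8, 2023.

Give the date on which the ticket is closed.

Tuesday, September 26, 2023

The fault occurs: Jul 8, 2023.
A crew is dispatched: Jul 8, 2023 + 36 days = Aug 13, 2023.
The fault is located: Aug 13, 2023 + 8 days = Aug 21, 2023.
The repair is complete: Aug 21, 2023 + 7 days = Aug 28, 2023.
Power is restored: Aug 28, 2023 + 22 days = Sep 19, 2023.
The ticket is closed: Sep 19, 2023 + 1 week = Sep 26, 2023.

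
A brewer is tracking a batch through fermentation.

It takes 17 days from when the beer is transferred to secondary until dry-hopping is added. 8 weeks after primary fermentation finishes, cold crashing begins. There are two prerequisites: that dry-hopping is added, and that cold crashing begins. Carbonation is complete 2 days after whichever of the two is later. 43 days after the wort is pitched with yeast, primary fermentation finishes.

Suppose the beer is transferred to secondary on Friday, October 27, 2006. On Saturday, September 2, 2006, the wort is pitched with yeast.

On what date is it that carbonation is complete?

The beer is transferred to secondary: Oct 27, 2006.
Dry-hopping is added: Oct 27, 2006 + 17 days = Nov 13, 2006.
The wort is pitched with yeast: Sep 2, 2006.
Primary fermentation finishes: Sep 2, 2006 + 43 days = Oct 15, 2006.
Cold crashing begins: Oct 15, 2006 + 8 weeks = Dec 10, 2006.
Both prerequisites met — dry-hopping is added (Nov 13, 2006), cold crashing begins (Dec 10, 2006); the later is Dec 10, 2006.
Carbonation is complete: Dec 10, 2006 + 2 days = Dec 12, 2006.

Tuesday, December 12, 2006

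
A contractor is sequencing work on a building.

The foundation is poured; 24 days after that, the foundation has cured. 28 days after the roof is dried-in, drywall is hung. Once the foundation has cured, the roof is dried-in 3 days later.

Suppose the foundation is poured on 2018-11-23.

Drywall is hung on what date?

The foundation is poured: Nov 23, 2018.
The foundation has cured: Nov 23, 2018 + 24 days = Dec 17, 2018.
The roof is dried-in: Dec 17, 2018 + 3 days = Dec 20, 2018.
Drywall is hung: Dec 20, 2018 + 28 days = Jan 17, 2019.

2019-01-17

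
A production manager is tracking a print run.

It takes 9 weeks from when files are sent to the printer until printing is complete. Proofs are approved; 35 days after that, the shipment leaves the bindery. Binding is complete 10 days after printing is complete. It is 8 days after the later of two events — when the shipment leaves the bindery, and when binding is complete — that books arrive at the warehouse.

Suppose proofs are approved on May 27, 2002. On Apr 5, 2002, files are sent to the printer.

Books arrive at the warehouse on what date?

Proofs are approved: May 27, 2002.
The shipment leaves the bindery: May 27, 2002 + 35 days = Jul 1, 2002.
Files are sent to the printer: Apr 5, 2002.
Printing is complete: Apr 5, 2002 + 9 weeks = Jun 7, 2002.
Binding is complete: Jun 7, 2002 + 10 days = Jun 17, 2002.
Both prerequisites met — the shipment leaves the bindery (Jul 1, 2002), binding is complete (Jun 17, 2002); the later is Jul 1, 2002.
Books arrive at the warehouse: Jul 1, 2002 + 8 days = Jul 9, 2002.

Jul 9, 2002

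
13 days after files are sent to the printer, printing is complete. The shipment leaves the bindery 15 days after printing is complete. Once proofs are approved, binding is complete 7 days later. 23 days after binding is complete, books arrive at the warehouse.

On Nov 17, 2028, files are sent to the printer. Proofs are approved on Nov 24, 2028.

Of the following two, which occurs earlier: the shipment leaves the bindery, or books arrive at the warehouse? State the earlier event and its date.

Files are sent to the printer: Nov 17, 2028.
Printing is complete: Nov 17, 2028 + 13 days = Nov 30, 2028.
The shipment leaves the bindery: Nov 30, 2028 + 15 days = Dec 15, 2028.
Proofs are approved: Nov 24, 2028.
Binding is complete: Nov 24, 2028 + 7 days = Dec 1, 2028.
Books arrive at the warehouse: Dec 1, 2028 + 23 days = Dec 24, 2028.
Comparing: the shipment leaves the bindery on Dec 15, 2028 vs books arrive at the warehouse on Dec 24, 2028. Earlier: the shipment leaves the bindery.

The shipment leaves the bindery — Dec 15, 2028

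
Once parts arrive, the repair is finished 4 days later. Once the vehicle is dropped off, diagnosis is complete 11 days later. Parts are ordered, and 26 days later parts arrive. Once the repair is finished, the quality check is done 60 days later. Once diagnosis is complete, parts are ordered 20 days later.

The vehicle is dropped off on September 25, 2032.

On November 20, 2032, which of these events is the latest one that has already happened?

The vehicle is dropped off: Sep 25, 2032.
Diagnosis is complete: Sep 25, 2032 + 11 days = Oct 6, 2032.
Parts are ordered: Oct 6, 2032 + 20 days = Oct 26, 2032.
Parts arrive: Oct 26, 2032 + 26 days = Nov 21, 2032.
The repair is finished: Nov 21, 2032 + 4 days = Nov 25, 2032.
The quality check is done: Nov 25, 2032 + 60 days = Jan 24, 2033.
Nov 20, 2032 falls between when parts are ordered (Oct 26, 2032) and when parts arrive (Nov 21, 2032).

Parts are ordered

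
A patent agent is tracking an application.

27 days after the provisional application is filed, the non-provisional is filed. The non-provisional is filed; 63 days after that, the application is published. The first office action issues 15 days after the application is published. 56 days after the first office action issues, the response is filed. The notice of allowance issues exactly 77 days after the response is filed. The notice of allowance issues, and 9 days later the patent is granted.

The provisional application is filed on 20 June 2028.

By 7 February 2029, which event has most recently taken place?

The response is filed

The provisional application is filed: Jun 20, 2028.
The non-provisional is filed: Jun 20, 2028 + 27 days = Jul 17, 2028.
The application is published: Jul 17, 2028 + 63 days = Sep 18, 2028.
The first office action issues: Sep 18, 2028 + 15 days = Oct 3, 2028.
The response is filed: Oct 3, 2028 + 56 days = Nov 28, 2028.
The notice of allowance issues: Nov 28, 2028 + 77 days = Feb 13, 2029.
The patent is granted: Feb 13, 2029 + 9 days = Feb 22, 2029.
Feb 7, 2029 falls between when the response is filed (Nov 28, 2028) and when the notice of allowance issues (Feb 13, 2029).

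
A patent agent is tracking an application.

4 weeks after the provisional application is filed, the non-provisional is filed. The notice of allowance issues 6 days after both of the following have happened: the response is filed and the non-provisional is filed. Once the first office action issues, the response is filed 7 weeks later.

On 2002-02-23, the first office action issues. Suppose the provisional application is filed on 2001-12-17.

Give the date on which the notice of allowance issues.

2002-04-19

The first office action issues: Feb 23, 2002.
The response is filed: Feb 23, 2002 + 7 weeks = Apr 13, 2002.
The provisional application is filed: Dec 17, 2001.
The non-provisional is filed: Dec 17, 2001 + 4 weeks = Jan 14, 2002.
Both prerequisites met — the response is filed (Apr 13, 2002), the non-provisional is filed (Jan 14, 2002); the later is Apr 13, 2002.
The notice of allowance issues: Apr 13, 2002 + 6 days = Apr 19, 2002.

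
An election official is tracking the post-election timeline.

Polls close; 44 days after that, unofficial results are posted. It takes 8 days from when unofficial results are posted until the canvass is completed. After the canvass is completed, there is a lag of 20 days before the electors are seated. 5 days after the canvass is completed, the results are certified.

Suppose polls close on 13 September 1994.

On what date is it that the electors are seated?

24 November 1994

Polls close: Sep 13, 1994.
Unofficial results are posted: Sep 13, 1994 + 44 days = Oct 27, 1994.
The canvass is completed: Oct 27, 1994 + 8 days = Nov 4, 1994.
The electors are seated: Nov 4, 1994 + 20 days = Nov 24, 1994.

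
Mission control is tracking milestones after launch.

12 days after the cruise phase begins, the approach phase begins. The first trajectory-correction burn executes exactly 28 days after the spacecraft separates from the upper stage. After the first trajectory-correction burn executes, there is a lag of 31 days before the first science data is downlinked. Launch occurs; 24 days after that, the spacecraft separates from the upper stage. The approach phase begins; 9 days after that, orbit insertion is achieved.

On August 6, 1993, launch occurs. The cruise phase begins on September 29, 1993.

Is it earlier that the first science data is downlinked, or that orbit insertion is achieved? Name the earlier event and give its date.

Orbit insertion is achieved — October 20, 1993

Launch occurs: Aug 6, 1993.
The spacecraft separates from the upper stage: Aug 6, 1993 + 24 days = Aug 30, 1993.
The first trajectory-correction burn executes: Aug 30, 1993 + 28 days = Sep 27, 1993.
The first science data is downlinked: Sep 27, 1993 + 31 days = Oct 28, 1993.
The cruise phase begins: Sep 29, 1993.
The approach phase begins: Sep 29, 1993 + 12 days = Oct 11, 1993.
Orbit insertion is achieved: Oct 11, 1993 + 9 days = Oct 20, 1993.
Comparing: the first science data is downlinked on Oct 28, 1993 vs orbit insertion is achieved on Oct 20, 1993. Earlier: orbit insertion is achieved.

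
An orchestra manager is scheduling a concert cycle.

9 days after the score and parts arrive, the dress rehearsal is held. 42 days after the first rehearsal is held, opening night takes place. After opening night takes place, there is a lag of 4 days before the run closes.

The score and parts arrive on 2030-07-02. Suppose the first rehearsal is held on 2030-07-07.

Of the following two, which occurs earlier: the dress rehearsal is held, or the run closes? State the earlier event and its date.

The dress rehearsal is held — 2030-07-11

The score and parts arrive: Jul 2, 2030.
The dress rehearsal is held: Jul 2, 2030 + 9 days = Jul 11, 2030.
The first rehearsal is held: Jul 7, 2030.
Opening night takes place: Jul 7, 2030 + 42 days = Aug 18, 2030.
The run closes: Aug 18, 2030 + 4 days = Aug 22, 2030.
Comparing: the dress rehearsal is held on Jul 11, 2030 vs the run closes on Aug 22, 2030. Earlier: the dress rehearsal is held.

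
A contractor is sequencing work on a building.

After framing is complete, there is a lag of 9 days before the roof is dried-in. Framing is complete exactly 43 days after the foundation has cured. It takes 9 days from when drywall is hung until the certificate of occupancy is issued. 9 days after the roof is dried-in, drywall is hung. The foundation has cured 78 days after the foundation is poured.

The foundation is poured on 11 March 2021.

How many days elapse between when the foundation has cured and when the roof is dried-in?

Causal path: the foundation has cured → framing is complete → the roof is dried-in.
Total delay along the path: 43 + 9 = 52 days.

52 days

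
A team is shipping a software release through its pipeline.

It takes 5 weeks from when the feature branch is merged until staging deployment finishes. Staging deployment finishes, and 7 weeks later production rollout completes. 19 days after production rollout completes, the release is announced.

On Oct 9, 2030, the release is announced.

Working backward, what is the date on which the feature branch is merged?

The release is announced: Oct 9, 2030.
Production rollout completes: Oct 9, 2030 − 19 days = Sep 20, 2030.
Staging deployment finishes: Sep 20, 2030 − 7 weeks = Aug 2, 2030.
The feature branch is merged: Aug 2, 2030 − 5 weeks = Jun 28, 2030.

Jun 28, 2030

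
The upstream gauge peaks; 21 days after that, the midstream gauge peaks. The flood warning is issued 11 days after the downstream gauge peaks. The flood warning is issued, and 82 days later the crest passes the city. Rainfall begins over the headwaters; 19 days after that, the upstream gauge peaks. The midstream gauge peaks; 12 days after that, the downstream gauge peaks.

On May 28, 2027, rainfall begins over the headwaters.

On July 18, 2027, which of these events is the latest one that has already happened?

The midstream gauge peaks

Rainfall begins over the headwaters: May 28, 2027.
The upstream gauge peaks: May 28, 2027 + 19 days = Jun 16, 2027.
The midstream gauge peaks: Jun 16, 2027 + 21 days = Jul 7, 2027.
The downstream gauge peaks: Jul 7, 2027 + 12 days = Jul 19, 2027.
The flood warning is issued: Jul 19, 2027 + 11 days = Jul 30, 2027.
The crest passes the city: Jul 30, 2027 + 82 days = Oct 20, 2027.
Jul 18, 2027 falls between when the midstream gauge peaks (Jul 7, 2027) and when the downstream gauge peaks (Jul 19, 2027).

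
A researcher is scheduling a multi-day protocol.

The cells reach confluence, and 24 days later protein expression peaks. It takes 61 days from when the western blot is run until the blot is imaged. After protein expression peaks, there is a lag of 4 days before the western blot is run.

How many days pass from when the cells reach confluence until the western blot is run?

28 days

Causal path: the cells reach confluence → protein expression peaks → the western blot is run.
Total delay along the path: 24 + 4 = 28 days.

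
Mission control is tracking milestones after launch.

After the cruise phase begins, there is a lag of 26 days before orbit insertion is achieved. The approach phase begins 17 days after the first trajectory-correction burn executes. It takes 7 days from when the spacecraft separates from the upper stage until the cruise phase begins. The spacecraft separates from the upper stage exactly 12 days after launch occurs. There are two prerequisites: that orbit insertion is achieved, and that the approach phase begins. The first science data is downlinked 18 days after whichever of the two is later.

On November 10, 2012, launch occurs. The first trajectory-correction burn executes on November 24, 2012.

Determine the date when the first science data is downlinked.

January 12, 2013

Launch occurs: Nov 10, 2012.
The spacecraft separates from the upper stage: Nov 10, 2012 + 12 days = Nov 22, 2012.
The cruise phase begins: Nov 22, 2012 + 7 days = Nov 29, 2012.
Orbit insertion is achieved: Nov 29, 2012 + 26 days = Dec 25, 2012.
The first trajectory-correction burn executes: Nov 24, 2012.
The approach phase begins: Nov 24, 2012 + 17 days = Dec 11, 2012.
Both prerequisites met — orbit insertion is achieved (Dec 25, 2012), the approach phase begins (Dec 11, 2012); the later is Dec 25, 2012.
The first science data is downlinked: Dec 25, 2012 + 18 days = Jan 12, 2013.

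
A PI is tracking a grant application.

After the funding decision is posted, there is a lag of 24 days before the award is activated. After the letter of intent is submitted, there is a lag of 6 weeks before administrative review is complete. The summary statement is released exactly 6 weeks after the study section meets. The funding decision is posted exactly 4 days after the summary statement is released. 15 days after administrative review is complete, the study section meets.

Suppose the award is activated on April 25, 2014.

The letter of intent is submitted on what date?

December 19, 2013

The award is activated: Apr 25, 2014.
The funding decision is posted: Apr 25, 2014 − 24 days = Apr 1, 2014.
The summary statement is released: Apr 1, 2014 − 4 days = Mar 28, 2014.
The study section meets: Mar 28, 2014 − 6 weeks = Feb 14, 2014.
Administrative review is complete: Feb 14, 2014 − 15 days = Jan 30, 2014.
The letter of intent is submitted: Jan 30, 2014 − 6 weeks = Dec 19, 2013.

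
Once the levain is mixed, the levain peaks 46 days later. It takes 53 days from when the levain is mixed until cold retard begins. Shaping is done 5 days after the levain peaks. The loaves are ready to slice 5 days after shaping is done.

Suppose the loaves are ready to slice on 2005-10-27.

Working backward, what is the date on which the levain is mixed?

2005-09-01

The loaves are ready to slice: Oct 27, 2005.
Shaping is done: Oct 27, 2005 − 5 days = Oct 22, 2005.
The levain peaks: Oct 22, 2005 − 5 days = Oct 17, 2005.
The levain is mixed: Oct 17, 2005 − 46 days = Sep 1, 2005.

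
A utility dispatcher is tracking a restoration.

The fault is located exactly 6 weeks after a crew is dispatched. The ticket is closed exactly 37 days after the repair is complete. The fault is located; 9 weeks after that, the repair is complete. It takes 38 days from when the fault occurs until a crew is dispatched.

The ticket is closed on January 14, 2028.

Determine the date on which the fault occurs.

The ticket is closed: Jan 14, 2028.
The repair is complete: Jan 14, 2028 − 37 days = Dec 8, 2027.
The fault is located: Dec 8, 2027 − 9 weeks = Oct 6, 2027.
A crew is dispatched: Oct 6, 2027 − 6 weeks = Aug 25, 2027.
The fault occurs: Aug 25, 2027 − 38 days = Jul 18, 2027.

July 18, 2027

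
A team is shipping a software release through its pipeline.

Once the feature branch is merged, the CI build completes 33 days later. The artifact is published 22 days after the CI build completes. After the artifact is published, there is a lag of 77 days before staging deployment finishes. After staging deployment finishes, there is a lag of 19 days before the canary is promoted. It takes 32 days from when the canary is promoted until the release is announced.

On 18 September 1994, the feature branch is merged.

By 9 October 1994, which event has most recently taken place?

The feature branch is merged: Sep 18, 1994.
The CI build completes: Sep 18, 1994 + 33 days = Oct 21, 1994.
The artifact is published: Oct 21, 1994 + 22 days = Nov 12, 1994.
Staging deployment finishes: Nov 12, 1994 + 77 days = Jan 28, 1995.
The canary is promoted: Jan 28, 1995 + 19 days = Feb 16, 1995.
The release is announced: Feb 16, 1995 + 32 days = Mar 20, 1995.
Oct 9, 1994 falls between when the feature branch is merged (Sep 18, 1994) and when the CI build completes (Oct 21, 1994).

The feature branch is merged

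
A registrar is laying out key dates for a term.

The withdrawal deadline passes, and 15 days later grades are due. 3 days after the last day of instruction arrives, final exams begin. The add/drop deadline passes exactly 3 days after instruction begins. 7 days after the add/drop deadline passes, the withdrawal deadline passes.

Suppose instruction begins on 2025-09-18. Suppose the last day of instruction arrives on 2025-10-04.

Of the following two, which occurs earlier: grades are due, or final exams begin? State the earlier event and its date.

Final exams begin — 2025-10-07

Instruction begins: Sep 18, 2025.
The add/drop deadline passes: Sep 18, 2025 + 3 days = Sep 21, 2025.
The withdrawal deadline passes: Sep 21, 2025 + 7 days = Sep 28, 2025.
Grades are due: Sep 28, 2025 + 15 days = Oct 13, 2025.
The last day of instruction arrives: Oct 4, 2025.
Final exams begin: Oct 4, 2025 + 3 days = Oct 7, 2025.
Comparing: grades are due on Oct 13, 2025 vs final exams begin on Oct 7, 2025. Earlier: final exams begin.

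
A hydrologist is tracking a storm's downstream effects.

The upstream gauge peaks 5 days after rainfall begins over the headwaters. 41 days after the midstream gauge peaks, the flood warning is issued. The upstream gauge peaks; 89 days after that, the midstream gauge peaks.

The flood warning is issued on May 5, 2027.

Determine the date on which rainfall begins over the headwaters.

The flood warning is issued: May 5, 2027.
The midstream gauge peaks: May 5, 2027 − 41 days = Mar 25, 2027.
The upstream gauge peaks: Mar 25, 2027 − 89 days = Dec 26, 2026.
Rainfall begins over the headwaters: Dec 26, 2026 − 5 days = Dec 21, 2026.

Dec 21, 2026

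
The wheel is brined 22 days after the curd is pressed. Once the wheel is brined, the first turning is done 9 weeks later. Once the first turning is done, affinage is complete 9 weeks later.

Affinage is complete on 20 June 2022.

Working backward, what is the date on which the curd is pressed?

23 January 2022

Affinage is complete: Jun 20, 2022.
The first turning is done: Jun 20, 2022 − 9 weeks = Apr 18, 2022.
The wheel is brined: Apr 18, 2022 − 9 weeks = Feb 14, 2022.
The curd is pressed: Feb 14, 2022 − 22 days = Jan 23, 2022.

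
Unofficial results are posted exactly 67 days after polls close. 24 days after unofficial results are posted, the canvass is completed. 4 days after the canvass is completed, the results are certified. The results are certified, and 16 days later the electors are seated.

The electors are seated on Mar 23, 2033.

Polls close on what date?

Dec 2, 2032

The electors are seated: Mar 23, 2033.
The results are certified: Mar 23, 2033 − 16 days = Mar 7, 2033.
The canvass is completed: Mar 7, 2033 − 4 days = Mar 3, 2033.
Unofficial results are posted: Mar 3, 2033 − 24 days = Feb 7, 2033.
Polls close: Feb 7, 2033 − 67 days = Dec 2, 2032.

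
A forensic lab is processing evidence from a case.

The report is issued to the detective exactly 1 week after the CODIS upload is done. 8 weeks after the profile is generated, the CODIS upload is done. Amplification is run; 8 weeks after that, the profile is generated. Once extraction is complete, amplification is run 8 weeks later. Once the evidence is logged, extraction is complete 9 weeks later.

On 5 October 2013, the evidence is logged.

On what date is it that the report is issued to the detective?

31 May 2014

The evidence is logged: Oct 5, 2013.
Extraction is complete: Oct 5, 2013 + 9 weeks = Dec 7, 2013.
Amplification is run: Dec 7, 2013 + 8 weeks = Feb 1, 2014.
The profile is generated: Feb 1, 2014 + 8 weeks = Mar 29, 2014.
The CODIS upload is done: Mar 29, 2014 + 8 weeks = May 24, 2014.
The report is issued to the detective: May 24, 2014 + 1 week = May 31, 2014.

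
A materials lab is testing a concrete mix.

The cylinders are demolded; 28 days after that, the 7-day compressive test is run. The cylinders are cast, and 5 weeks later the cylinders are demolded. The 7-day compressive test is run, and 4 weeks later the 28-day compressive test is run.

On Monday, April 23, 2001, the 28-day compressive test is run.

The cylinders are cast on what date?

The 28-day compressive test is run: Apr 23, 2001.
The 7-day compressive test is run: Apr 23, 2001 − 4 weeks = Mar 26, 2001.
The cylinders are demolded: Mar 26, 2001 − 28 days = Feb 26, 2001.
The cylinders are cast: Feb 26, 2001 − 5 weeks = Jan 22, 2001.

Monday, January 22, 2001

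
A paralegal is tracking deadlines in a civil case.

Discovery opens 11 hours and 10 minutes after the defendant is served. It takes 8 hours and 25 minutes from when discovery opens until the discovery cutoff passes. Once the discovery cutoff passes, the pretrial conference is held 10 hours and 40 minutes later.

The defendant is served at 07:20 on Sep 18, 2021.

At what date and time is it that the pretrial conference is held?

13:35 on Sep 19, 2021

The defendant is served: 07:20 Sep 18, 2021.
Discovery opens: 07:20 Sep 18, 2021 + 11h10m = 18:30 Sep 18, 2021.
The discovery cutoff passes: 18:30 Sep 18, 2021 + 8h25m = 02:55 Sep 19, 2021.
The pretrial conference is held: 02:55 Sep 19, 2021 + 10h40m = 13:35 Sep 19, 2021.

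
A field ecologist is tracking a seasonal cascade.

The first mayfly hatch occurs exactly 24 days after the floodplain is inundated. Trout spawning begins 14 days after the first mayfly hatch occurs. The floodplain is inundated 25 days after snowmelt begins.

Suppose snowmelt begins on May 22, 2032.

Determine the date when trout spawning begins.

Snowmelt begins: May 22, 2032.
The floodplain is inundated: May 22, 2032 + 25 days = Jun 16, 2032.
The first mayfly hatch occurs: Jun 16, 2032 + 24 days = Jul 10, 2032.
Trout spawning begins: Jul 10, 2032 + 14 days = Jul 24, 2032.

Jul 24, 2032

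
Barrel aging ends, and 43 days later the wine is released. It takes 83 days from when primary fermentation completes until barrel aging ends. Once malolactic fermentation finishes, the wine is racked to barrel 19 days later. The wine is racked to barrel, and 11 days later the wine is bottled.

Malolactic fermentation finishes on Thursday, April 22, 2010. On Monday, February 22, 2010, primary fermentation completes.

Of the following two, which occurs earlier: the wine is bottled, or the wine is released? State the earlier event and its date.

The wine is bottled — Saturday, May 22, 2010

Malolactic fermentation finishes: Apr 22, 2010.
The wine is racked to barrel: Apr 22, 2010 + 19 days = May 11, 2010.
The wine is bottled: May 11, 2010 + 11 days = May 22, 2010.
Primary fermentation completes: Feb 22, 2010.
Barrel aging ends: Feb 22, 2010 + 83 days = May 16, 2010.
The wine is released: May 16, 2010 + 43 days = Jun 28, 2010.
Comparing: the wine is bottled on May 22, 2010 vs the wine is released on Jun 28, 2010. Earlier: the wine is bottled.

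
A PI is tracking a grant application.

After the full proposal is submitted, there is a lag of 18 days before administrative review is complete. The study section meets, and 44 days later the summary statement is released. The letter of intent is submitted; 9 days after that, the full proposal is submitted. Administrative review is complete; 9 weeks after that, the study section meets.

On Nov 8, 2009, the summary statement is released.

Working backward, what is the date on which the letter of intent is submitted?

Jun 27, 2009

The summary statement is released: Nov 8, 2009.
The study section meets: Nov 8, 2009 − 44 days = Sep 25, 2009.
Administrative review is complete: Sep 25, 2009 − 9 weeks = Jul 24, 2009.
The full proposal is submitted: Jul 24, 2009 − 18 days = Jul 6, 2009.
The letter of intent is submitted: Jul 6, 2009 − 9 days = Jun 27, 2009.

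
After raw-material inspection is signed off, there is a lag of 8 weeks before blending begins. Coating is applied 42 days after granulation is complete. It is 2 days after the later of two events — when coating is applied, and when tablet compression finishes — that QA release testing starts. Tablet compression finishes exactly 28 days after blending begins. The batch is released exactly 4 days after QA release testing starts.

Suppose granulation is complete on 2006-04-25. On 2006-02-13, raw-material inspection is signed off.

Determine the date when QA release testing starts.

Granulation is complete: Apr 25, 2006.
Coating is applied: Apr 25, 2006 + 42 days = Jun 6, 2006.
Raw-material inspection is signed off: Feb 13, 2006.
Blending begins: Feb 13, 2006 + 8 weeks = Apr 10, 2006.
Tablet compression finishes: Apr 10, 2006 + 28 days = May 8, 2006.
Both prerequisites met — coating is applied (Jun 6, 2006), tablet compression finishes (May 8, 2006); the later is Jun 6, 2006.
QA release testing starts: Jun 6, 2006 + 2 days = Jun 8, 2006.

2006-06-08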